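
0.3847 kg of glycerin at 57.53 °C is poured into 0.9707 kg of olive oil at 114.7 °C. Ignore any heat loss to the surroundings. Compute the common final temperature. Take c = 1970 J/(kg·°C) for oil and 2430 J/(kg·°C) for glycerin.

T_f ≈ 95.9 °C

T_f = Σ m_i c_i T_i / Σ m_i c_i:
T_f = (1912.3·114.7 + 934.82·57.53) / (1912.3 + 934.82)
    = 273119 / 2847.1 ≈ 95.93 °C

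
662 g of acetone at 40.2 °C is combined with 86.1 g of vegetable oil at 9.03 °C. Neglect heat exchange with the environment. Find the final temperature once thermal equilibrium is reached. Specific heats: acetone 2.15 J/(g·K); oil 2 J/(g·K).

T_f ≈ 36.8 °C

Let T be the final temperature. ΣQ_i = 0:
662*2.15*(T − 40.2) + 86.1*2*(T − 9.03) = 0
1423.3(T − 40.2) + 172.2(T − 9.03) = 0
(1423.3 + 172.2) T = 1423.3*40.2 + 172.2*9.03
T = 58772/1595.5 ≈ 36.84 °C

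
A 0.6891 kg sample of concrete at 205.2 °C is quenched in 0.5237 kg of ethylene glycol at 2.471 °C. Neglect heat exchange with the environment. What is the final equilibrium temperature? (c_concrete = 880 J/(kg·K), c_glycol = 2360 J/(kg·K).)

T_f ≈ 69.2 °C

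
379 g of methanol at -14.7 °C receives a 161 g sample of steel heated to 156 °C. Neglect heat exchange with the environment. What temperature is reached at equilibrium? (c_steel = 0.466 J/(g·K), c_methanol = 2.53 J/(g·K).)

Set heat shed by the hot body equal to heat absorbed by the cold body:
161*0.466*(156 − T) = 379*2.53*(T − (-14.7))
75.03(156 − T) = 958.87(T − (-14.7))
1033.9 T = -2391.3  ⇒  T ≈ -2.31 °C

T_f ≈ -2.3 °C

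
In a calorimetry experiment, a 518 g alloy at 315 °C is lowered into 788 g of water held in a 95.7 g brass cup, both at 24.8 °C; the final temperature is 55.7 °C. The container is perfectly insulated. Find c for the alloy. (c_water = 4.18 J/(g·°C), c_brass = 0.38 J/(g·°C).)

c ≈ 0.766 J/(g·°C)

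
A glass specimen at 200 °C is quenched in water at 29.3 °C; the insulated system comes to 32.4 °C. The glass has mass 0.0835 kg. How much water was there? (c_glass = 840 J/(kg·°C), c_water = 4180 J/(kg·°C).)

m ≈ 0.907 kg

Heat lost by the glass = heat gained by the water:
0.0835×840×(200 − 32.4) = m×4180×(32.4 − 29.3)
12958 m = 11755  ⇒  m ≈ 0.9072 kg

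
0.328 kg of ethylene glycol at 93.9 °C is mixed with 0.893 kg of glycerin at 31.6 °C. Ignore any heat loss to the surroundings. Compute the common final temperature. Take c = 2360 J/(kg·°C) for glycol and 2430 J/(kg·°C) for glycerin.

T_f ≈ 48.0 °C

Set heat shed by the hot body equal to heat absorbed by the cold body:
0.328*2360*(93.9 − T) = 0.893*2430*(T − 31.6)
774.08(93.9 − T) = 2170(T − 31.6)
2944.1 T = 141258  ⇒  T ≈ 47.98 °C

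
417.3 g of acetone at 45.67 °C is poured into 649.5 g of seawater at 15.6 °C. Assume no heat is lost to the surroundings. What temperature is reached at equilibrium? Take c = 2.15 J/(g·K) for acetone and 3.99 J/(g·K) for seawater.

Net heat exchanged in the isolated system is zero:
417.3×2.15×(T − 45.67) + 649.5×3.99×(T − 15.6) = 0
897.19(T − 45.67) + 2591.5(T − 15.6) = 0
3488.7 T = 81402
T = 81402/3488.7 ≈ 23.33 °C

T_f ≈ 23.3 °C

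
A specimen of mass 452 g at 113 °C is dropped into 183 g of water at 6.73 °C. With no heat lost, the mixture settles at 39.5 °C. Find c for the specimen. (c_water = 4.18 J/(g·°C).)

c ≈ 0.755 J/(g·°C)

Heat lost by the specimen = heat gained by the water:
452·c·(113 − 39.5) = 183·4.18·(39.5 − 6.73)
33222 c = 25067  ⇒  c ≈ 0.7545 J/(g·°C)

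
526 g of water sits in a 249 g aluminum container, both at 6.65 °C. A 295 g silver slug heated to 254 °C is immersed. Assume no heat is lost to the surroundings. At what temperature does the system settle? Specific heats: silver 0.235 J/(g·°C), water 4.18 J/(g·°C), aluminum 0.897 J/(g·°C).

T_f ≈ 13.5 °C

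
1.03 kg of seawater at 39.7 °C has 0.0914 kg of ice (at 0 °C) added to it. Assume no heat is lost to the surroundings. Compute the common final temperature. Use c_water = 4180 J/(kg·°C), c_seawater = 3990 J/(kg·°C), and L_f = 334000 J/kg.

T_f ≈ 29.5 °C

Sum of m c ΔT and latent-heat terms is zero:
latent heat to melt: 0.0914×334000 = 30528; warm the meltwater: 382.05 T; seawater cools: 1.03×3990×(T − 39.7) = 4109.7(T − 39.7)
4491.8 T = 163155 − 30528 = 132627
T ≈ 29.53 °C — above 0 °C, consistent with complete melting.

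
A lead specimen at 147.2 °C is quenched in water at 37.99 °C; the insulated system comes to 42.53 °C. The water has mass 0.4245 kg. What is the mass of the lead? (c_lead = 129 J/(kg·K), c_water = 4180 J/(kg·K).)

Taking heat into each body as positive, Σ m c ΔT = 0:
m×129×(42.53 − 147.2) + 0.4245×4180×(42.53 − 37.99) = 0
-13502 m = -8055.8
m = -8055.8/-13502 ≈ 0.5966 kg

m ≈ 0.597 kg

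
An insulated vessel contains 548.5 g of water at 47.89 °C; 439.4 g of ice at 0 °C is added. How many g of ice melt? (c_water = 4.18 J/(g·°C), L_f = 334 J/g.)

Cooling the water to 0 °C releases 548.5·4.18·47.89 = 109799 J.
To melt every bit of ice: 439.4·334 = 146760 J.
Since 109799 < 146760 J, not all the ice melts; equilibrium is at 0 °C.
m_melt = 109799 / L_f = 328.7 g.

m_melted ≈ 329 g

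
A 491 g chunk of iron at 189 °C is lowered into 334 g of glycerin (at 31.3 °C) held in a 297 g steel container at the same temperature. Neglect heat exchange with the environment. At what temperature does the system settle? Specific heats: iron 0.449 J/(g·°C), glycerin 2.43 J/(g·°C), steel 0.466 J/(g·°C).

T_f ≈ 61.0 °C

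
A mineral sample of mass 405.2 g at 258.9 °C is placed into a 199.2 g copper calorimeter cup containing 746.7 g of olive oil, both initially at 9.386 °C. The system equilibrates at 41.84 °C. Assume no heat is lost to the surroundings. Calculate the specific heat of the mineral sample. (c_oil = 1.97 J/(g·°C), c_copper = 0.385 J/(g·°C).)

c ≈ 0.571 J/(g·°C)

Conservation of energy gives ΣQ = 0:
405.2·c·(41.84 − 258.9) + 746.7·1.97·(41.84 − 9.386) + 199.2·0.385·(41.84 − 9.386) = 0
-87953 c = -50229
c = -50229/-87953 ≈ 0.5711 J/(g·°C)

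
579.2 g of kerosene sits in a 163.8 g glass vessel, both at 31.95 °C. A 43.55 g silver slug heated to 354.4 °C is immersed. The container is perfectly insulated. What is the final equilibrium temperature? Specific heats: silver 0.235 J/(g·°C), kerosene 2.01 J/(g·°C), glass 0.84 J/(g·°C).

T_f ≈ 34.5 °C

Energy conservation, ΣQ = 0:
43.55·0.235·(T − 354.4) + 579.2·2.01·(T − 31.95) + 163.8·0.84·(T − 31.95) = 0
1312 T = 45219
T = 45219 / 1312 = 34.5 °C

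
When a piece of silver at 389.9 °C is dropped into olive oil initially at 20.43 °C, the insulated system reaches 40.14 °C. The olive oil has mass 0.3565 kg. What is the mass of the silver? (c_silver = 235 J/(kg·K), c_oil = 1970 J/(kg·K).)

m ≈ 0.168 kg

Heat lost by the silver = heat gained by the oil:
m·235·(389.9 − 40.14) = 0.3565·1970·(40.14 − 20.43)
82194 m = 13842  ⇒  m ≈ 0.1684 kg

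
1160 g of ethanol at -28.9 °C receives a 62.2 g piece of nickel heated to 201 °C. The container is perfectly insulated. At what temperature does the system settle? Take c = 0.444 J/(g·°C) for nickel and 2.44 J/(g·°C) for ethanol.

T_f ≈ -26.7 °C

With ΣQ=0 the equilibrium temperature is the m·c-weighted mean:
T_f = (27.62×201 + 2830.4×(-28.9)) / (27.62 + 2830.4)
    = -76248 / 2858 ≈ -26.68 °C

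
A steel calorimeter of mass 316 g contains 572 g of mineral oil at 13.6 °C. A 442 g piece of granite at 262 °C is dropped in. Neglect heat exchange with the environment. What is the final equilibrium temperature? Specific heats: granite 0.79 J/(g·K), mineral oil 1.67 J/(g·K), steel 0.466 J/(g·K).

Heat gained plus heat lost sum to zero:
442*0.79*(T − 262) + 572*1.67*(T − 13.6) + 316*0.466*(T − 13.6) = 0
(349.18 + 955.24 + 147.26) T = 349.18*262 + 955.24*13.6 + 147.26*13.6
T ≈ 73.35 °C

T_f ≈ 73.3 °C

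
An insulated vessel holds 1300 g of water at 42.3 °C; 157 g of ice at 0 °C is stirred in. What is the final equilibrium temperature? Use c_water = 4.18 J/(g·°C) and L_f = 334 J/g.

T_f ≈ 29.1 °C

Setting the total heat transfer to zero:
latent heat to melt: 157×334 = 52438; meltwater 0→T: 157×4.18×T = 656.26 T; water cools: 1300×4.18×(T − 42.3) = 5434(T − 42.3)
6090.3 T = 229858 − 52438 = 177420
T ≈ 29.13 °C — above 0 °C, consistent with complete melting.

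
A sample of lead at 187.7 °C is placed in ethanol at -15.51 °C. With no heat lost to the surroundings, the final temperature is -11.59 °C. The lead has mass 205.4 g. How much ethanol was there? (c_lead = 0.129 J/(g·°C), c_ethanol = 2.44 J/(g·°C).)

Heat lost by the lead = heat gained by the ethanol:
205.4·0.129·(187.7 − -11.59) = m·2.44·(-11.59 − (-15.51))
9.565 m = 5280.5  ⇒  m ≈ 552.1 g

m ≈ 552 g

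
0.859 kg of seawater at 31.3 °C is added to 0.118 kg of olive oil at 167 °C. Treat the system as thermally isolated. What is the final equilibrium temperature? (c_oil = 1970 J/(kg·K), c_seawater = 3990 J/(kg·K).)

Taking heat into each body as positive, Σ m c ΔT = 0:
0.118·1970·(T − 167) + 0.859·3990·(T − 31.3) = 0
3659.9 T = 146099
T = 146099/3659.9 ≈ 39.92 °C

T_f ≈ 39.9 °C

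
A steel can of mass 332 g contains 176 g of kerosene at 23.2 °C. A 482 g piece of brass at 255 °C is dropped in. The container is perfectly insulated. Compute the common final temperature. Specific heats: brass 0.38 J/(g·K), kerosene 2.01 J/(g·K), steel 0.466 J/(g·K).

T_f ≈ 84.6 °C

Heat gained plus heat lost sum to zero:
482·0.38·(T − 255) + 176·2.01·(T − 23.2) + 332·0.466·(T − 23.2) = 0
183.16(T − 255) + 353.76(T − 23.2) + 154.71(T − 23.2) = 0
691.63 T = 58502
T = 58502/691.63 ≈ 84.59 °C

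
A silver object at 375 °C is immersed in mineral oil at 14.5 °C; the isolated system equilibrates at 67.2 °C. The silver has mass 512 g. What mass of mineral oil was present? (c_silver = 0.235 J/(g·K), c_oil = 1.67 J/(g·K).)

m ≈ 421 g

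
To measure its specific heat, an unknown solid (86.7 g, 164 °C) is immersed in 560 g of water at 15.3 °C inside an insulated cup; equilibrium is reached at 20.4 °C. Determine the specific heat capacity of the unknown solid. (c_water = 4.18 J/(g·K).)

Taking heat into each body as positive, Σ m c ΔT = 0:
86.7×c×(20.4 − 164) + 560×4.18×(20.4 − 15.3) = 0
-12450 c = -11938
c = -11938/-12450 ≈ 0.9589 J/(g·K)

c ≈ 0.959 J/(g·K)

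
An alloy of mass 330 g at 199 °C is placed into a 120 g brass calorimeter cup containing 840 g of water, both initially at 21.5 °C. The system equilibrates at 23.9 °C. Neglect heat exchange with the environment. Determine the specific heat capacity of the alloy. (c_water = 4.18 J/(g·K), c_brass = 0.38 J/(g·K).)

c ≈ 0.148 J/(g·K)

Heat gained plus heat lost sum to zero:
330×c×(23.9 − 199) + 840×4.18×(23.9 − 21.5) + 120×0.38×(23.9 − 21.5) = 0
-57783 c = -8536.3
c = -8536.3/-57783 ≈ 0.1477 J/(g·K)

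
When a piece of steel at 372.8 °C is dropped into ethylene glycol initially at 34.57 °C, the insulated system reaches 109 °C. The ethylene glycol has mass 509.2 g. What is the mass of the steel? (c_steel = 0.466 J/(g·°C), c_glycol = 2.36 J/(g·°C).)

m ≈ 728 g

|Q_steel| = |Q_glycol|:
m·0.466·(372.8 − 109) = 509.2·2.36·(109 − 34.57)
122.93 m = 89443  ⇒  m ≈ 727.6 g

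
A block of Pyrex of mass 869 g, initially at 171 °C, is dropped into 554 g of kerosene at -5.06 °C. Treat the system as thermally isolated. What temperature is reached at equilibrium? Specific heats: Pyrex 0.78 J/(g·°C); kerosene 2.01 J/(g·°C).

T_f ≈ 61.6 °C

Setting the total heat transfer to zero:
869·0.78·(T − 171) + 554·2.01·(T − (-5.06)) = 0
677.82(T − 171) + 1113.5(T − (-5.06)) = 0
1791.4 T = 110273
T = 110273/1791.4 ≈ 61.56 °C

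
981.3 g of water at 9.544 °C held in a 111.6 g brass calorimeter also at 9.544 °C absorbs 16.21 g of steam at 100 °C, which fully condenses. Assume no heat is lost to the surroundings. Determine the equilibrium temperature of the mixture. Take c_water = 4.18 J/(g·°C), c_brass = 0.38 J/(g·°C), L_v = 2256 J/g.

T_f ≈ 19.7 °C

Taking heat into each body as positive, Σ m c ΔT = 0:
steam→water at 100 °C releases m L_v = 16.21·2256 = 36570; condensate cools 100→T: 16.21·4.18·(T − 100) = 67.76(T − 100); water warms: 981.3·4.18·(T − 9.544) = 4101.8(T − 9.544); cup: 42.41(T − 9.544)
4212 T = 36570 + 6775.8 + 39553 = 82898
T ≈ 19.68 °C (< 100 °C, so full condensation is consistent).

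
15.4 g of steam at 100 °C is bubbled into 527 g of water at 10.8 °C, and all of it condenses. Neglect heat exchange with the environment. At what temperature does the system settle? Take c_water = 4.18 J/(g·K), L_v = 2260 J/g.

T_f ≈ 28.7 °C

Energy balance with sensible and latent terms:
steam→water at 100 °C releases m L_v = 15.4·2260 = 34804
  condensate cools 100→T: 15.4·4.18·(T − 100) = 64.37(T − 100)
  water warms: 527·4.18·(T − 10.8) = 2202.9(T − 10.8)
2267.2 T = 34804 + 6437.2 + 23791 = 65032
T ≈ 28.68 °C — below 100 °C, confirming all the steam condensed.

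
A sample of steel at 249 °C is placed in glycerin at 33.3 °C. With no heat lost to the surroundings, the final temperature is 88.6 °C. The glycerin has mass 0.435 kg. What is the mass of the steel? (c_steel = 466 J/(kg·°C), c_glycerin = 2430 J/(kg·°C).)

m ≈ 0.782 kg

|Q_steel| = |Q_glycerin|:
m×466×(249 − 88.6) = 0.435×2430×(88.6 − 33.3)
74746 m = 58455  ⇒  m ≈ 0.782 kg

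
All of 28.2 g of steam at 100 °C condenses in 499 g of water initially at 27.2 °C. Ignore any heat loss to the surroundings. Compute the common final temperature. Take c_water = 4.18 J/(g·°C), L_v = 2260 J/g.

Net heat exchanged in the isolated system is zero:
condense steam: −28.2×2260 = −63732
  condensed water 100 °C→T: 117.88(T − 100)
  water warms: 499×4.18×(T − 27.2) = 2085.8(T − 27.2)
2203.7 T = 63732 + 11788 + 56734 = 132254
T ≈ 60.01 °C, under the boiling point, so the assumption holds.

T_f ≈ 60.0 °C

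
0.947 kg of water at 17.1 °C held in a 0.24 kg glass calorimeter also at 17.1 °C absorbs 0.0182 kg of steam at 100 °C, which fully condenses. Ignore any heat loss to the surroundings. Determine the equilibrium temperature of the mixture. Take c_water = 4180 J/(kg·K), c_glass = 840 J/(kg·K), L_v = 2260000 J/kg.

Conservation of energy gives ΣQ = 0:
condense steam: −0.0182·2260000 = −41132
  condensed water 100 °C→T: 76.08(T − 100)
  water warms: 0.947·4180·(T − 17.1) = 3958.5(T − 17.1)
  glass cup: 0.24·840·(T − 17.1) = 201.6(T − 17.1)
4236.1 T = 41132 + 7607.6 + 71137 = 119877
T ≈ 28.30 °C — below 100 °C, confirming all the steam condensed.

T_f ≈ 28.3 °C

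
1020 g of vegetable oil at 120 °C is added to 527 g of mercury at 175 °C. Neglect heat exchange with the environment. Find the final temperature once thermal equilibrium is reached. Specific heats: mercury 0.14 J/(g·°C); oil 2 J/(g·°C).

T_f ≈ 121.9 °C

Heat lost by the mercury equals heat gained by the oil:
527×0.14×(175 − T) = 1020×2×(T − 120)
73.78(175 − T) = 2040(T − 120)
2113.8 T = 257712  ⇒  T ≈ 121.92 °C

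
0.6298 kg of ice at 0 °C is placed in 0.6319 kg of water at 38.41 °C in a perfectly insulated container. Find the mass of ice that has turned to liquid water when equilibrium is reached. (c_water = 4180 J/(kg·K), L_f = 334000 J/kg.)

Water can give up m c ΔT = 0.6319×4180×38.41 = 101454 J before reaching 0 °C.
To melt every bit of ice: 0.6298×334000 = 210353 J.
That's not enough to melt it all — equilibrium is at 0 °C with ice remaining.
Mass melted = 101454/334000 ≈ 0.3038 kg.

m_melted ≈ 0.304 kg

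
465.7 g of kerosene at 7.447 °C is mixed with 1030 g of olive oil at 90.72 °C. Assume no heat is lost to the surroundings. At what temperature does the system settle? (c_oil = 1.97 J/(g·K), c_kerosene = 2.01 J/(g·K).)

With ΣQ=0 the equilibrium temperature is the m·c-weighted mean:
T_f = (2029.1*90.72 + 936.06*7.447) / (2029.1 + 936.06)
    = 191051 / 2965.2 ≈ 64.43 °C

T_f ≈ 64.4 °C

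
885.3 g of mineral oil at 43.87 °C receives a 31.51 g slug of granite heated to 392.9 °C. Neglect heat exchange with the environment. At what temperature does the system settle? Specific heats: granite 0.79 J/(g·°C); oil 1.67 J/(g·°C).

With ΣQ=0 the equilibrium temperature is the m·c-weighted mean:
T_f = (24.89*392.9 + 1478.5*43.87) / (24.89 + 1478.5)
    = 74640 / 1503.3 ≈ 49.65 °C

T_f ≈ 49.6 °C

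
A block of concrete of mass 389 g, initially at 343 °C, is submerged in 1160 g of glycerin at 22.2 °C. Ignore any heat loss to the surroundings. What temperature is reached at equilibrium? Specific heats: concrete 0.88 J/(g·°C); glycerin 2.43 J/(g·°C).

T_f ≈ 56.9 °C

T_f is the heat-capacity-weighted average of the initial temperatures:
T_f = (342.32*343 + 2818.8*22.2) / (342.32 + 2818.8)
    = 179993 / 3161.1 ≈ 56.94 °C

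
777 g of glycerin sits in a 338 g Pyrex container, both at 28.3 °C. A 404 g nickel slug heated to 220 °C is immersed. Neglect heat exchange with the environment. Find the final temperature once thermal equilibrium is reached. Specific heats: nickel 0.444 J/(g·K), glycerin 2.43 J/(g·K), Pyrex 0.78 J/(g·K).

T_f ≈ 43.1 °C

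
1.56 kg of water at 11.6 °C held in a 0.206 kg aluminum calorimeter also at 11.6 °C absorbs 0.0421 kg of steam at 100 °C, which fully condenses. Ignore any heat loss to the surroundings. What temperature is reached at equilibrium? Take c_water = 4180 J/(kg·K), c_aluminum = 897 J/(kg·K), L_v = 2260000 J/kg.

T_f ≈ 27.7 °C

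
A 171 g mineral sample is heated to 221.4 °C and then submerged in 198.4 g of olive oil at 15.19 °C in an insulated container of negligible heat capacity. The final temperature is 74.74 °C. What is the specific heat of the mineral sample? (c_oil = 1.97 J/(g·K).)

Setting the total heat transfer to zero:
171×c×(74.74 − 221.4) + 198.4×1.97×(74.74 − 15.19) = 0
-25079 c = -23275
c = -23275/-25079 ≈ 0.9281 J/(g·K)

c ≈ 0.928 J/(g·K)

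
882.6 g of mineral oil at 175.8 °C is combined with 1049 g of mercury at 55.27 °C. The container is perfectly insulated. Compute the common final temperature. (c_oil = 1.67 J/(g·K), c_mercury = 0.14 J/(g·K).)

T_f ≈ 164.9 °C

T_f = Σ m_i c_i T_i / Σ m_i c_i:
T_f = (1473.9×175.8 + 146.86×55.27) / (1473.9 + 146.86)
    = 267236 / 1620.8 ≈ 164.88 °C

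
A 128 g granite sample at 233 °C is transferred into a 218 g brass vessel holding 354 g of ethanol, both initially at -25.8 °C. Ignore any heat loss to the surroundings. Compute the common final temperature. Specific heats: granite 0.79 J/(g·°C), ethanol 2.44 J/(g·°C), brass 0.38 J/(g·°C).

T_f ≈ -0.8 °C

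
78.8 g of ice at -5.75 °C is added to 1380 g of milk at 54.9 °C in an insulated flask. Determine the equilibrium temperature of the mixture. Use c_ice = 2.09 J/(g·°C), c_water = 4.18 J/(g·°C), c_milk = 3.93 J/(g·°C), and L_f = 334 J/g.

T_f ≈ 47.0 °C

Setting the total heat transfer to zero:
ice -5.75→0 °C: 78.8×2.09×5.75 = 946.98; fusion: m_ice L_f = 78.8×334 = 26319; meltwater 0→T: 78.8×4.18×T = 329.38 T; milk: 5423.4(T − 54.9)
5752.8 T = 297745 − 27266 = 270478
T ≈ 47.02 °C (positive, so assuming full melt was valid).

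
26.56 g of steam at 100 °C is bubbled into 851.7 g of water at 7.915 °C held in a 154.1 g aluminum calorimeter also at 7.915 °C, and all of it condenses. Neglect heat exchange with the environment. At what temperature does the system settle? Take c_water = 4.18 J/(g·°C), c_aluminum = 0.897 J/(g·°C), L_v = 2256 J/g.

T_f ≈ 26.3 °C

Heat gained plus heat lost sum to zero:
steam→water at 100 °C releases m L_v = 26.56×2256 = 59919
  condensate cools 100→T: 26.56×4.18×(T − 100) = 111.02(T − 100)
  original water: 3560.1(T − 7.915)
  aluminum cup: 154.1×0.897×(T − 7.915) = 138.23(T − 7.915)
3809.4 T = 59919 + 11102 + 29272 = 100294
T ≈ 26.33 °C (< 100 °C, so full condensation is consistent).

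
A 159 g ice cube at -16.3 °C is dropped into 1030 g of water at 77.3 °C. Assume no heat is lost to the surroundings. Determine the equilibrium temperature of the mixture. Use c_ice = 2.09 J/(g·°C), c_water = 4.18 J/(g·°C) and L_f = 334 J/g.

Energy conservation, ΣQ = 0:
warm ice to 0 °C: 159·2.09·(0 − (-16.3)) = 5416.7
  melt ice: 159·334 = 53106
  meltwater 0→T: 159·4.18·T = 664.62 T
  water cools: 1030·4.18·(T − 77.3) = 4305.4(T − 77.3)
4970 T = 332807 − 58523 = 274285
T ≈ 55.19 °C. Since T > 0 °C, the all-ice-melts assumption holds.

T_f ≈ 55.2 °C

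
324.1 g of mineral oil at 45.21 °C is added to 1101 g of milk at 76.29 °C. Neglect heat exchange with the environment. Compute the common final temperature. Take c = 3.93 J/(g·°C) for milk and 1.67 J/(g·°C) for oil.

T_f ≈ 72.8 °C

Net heat exchanged in the isolated system is zero:
1101*3.93*(T − 76.29) + 324.1*1.67*(T − 45.21) = 0
4326.9(T − 76.29) + 541.25(T − 45.21) = 0
4868.2 T = 354571
T = 354571 / 4868.2 = 72.8 °C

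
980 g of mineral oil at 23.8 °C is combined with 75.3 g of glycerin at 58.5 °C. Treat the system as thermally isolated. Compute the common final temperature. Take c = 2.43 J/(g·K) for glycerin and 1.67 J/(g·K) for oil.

T_f ≈ 27.3 °C

|Q_glycerin| = |Q_oil|:
75.3·2.43·(58.5 − T) = 980·1.67·(T − 23.8)
182.98(58.5 − T) = 1636.6(T − 23.8)
1819.6 T = 49655  ⇒  T ≈ 27.29 °C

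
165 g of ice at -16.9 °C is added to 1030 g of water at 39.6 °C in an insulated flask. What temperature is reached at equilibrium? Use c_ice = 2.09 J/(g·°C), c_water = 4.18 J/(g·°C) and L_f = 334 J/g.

T_f ≈ 21.9 °C

Taking heat into each body as positive, Σ m c ΔT = 0:
warm ice to 0 °C: 165×2.09×(0 − (-16.9)) = 5828; melt ice: 165×334 = 55110; meltwater 0→T: 165×4.18×T = 689.7 T; water: 4305.4(T − 39.6)
4995.1 T = 170494 − 60938 = 109556
T ≈ 21.93 °C. Since T > 0 °C, the all-ice-melts assumption holds.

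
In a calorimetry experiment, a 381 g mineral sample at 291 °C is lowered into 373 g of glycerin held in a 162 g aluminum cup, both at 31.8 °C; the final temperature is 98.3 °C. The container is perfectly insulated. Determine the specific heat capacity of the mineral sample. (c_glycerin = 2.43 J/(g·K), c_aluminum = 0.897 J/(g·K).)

Conservation of energy gives ΣQ = 0:
381×c×(98.3 − 291) + 373×2.43×(98.3 − 31.8) + 162×0.897×(98.3 − 31.8) = 0
-73419 c = -69938
c = -69938/-73419 ≈ 0.9526 J/(g·K)

c ≈ 0.953 J/(g·K)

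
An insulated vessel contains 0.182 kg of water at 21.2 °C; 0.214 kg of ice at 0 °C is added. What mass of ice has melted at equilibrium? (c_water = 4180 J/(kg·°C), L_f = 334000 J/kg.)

Heat available from the water dropping to 0 °C: 0.182·4180·21.2 = 16128 J.
To melt every bit of ice: 0.214·334000 = 71476 J.
16128 J < 71476 J, so only part of the ice melts and the system sits at 0 °C.
m_melt = 16128 / L_f = 0.04829 kg.

m_melted ≈ 0.0483 kg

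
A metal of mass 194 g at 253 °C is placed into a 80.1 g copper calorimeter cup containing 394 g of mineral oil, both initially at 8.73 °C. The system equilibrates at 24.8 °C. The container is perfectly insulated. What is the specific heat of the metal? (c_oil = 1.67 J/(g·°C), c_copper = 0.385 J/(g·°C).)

Net heat exchanged in the isolated system is zero:
194·c·(24.8 − 253) + 394·1.67·(24.8 − 8.73) + 80.1·0.385·(24.8 − 8.73) = 0
-44271 c = -11069
c = -11069/-44271 ≈ 0.25 J/(g·°C)

c ≈ 0.25 J/(g·°C)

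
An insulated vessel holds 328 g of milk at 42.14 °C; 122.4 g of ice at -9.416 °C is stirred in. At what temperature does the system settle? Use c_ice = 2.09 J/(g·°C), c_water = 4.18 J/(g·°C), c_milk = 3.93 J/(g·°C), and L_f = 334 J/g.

Let T be the final temperature. ΣQ_i = 0:
warm ice to 0 °C: 122.4·2.09·(0 − (-9.416)) = 2408.8; melt ice: 122.4·334 = 40882; meltwater 0→T: 122.4·4.18·T = 511.63 T; milk cools: 328·3.93·(T − 42.14) = 1289(T − 42.14)
1800.7 T = 54320 − 43290 = 11030
T ≈ 6.13 °C (positive, so assuming full melt was valid).

T_f ≈ 6.1 °C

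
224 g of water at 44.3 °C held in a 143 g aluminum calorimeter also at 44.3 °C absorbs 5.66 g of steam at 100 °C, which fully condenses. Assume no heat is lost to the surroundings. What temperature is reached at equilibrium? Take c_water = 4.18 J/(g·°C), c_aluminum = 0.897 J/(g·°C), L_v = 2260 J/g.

T_f ≈ 57.3 °C

Energy conservation, ΣQ = 0:
latent heat released on condensation: 5.66·2260 = 12792; condensate cools 100→T: 5.66·4.18·(T − 100) = 23.66(T − 100); water warms: 224·4.18·(T − 44.3) = 936.32(T − 44.3); aluminum cup: 143·0.897·(T − 44.3) = 128.27(T − 44.3)
1088.2 T = 12792 + 2365.9 + 47161 = 62319
T ≈ 57.27 °C — below 100 °C, confirming all the steam condensed.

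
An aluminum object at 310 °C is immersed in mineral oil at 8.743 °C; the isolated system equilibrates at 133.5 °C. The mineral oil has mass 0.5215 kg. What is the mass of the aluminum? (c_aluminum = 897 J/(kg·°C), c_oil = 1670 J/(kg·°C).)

m ≈ 0.686 kg

|Q_aluminum| = |Q_oil|:
m×897×(310 − 133.5) = 0.5215×1670×(133.5 − 8.743)
158320 m = 108651  ⇒  m ≈ 0.6863 kg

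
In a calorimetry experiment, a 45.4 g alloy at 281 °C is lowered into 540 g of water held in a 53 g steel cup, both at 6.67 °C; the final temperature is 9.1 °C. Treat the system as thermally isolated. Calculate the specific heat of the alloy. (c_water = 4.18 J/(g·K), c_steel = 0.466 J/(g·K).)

c ≈ 0.449 J/(g·K)

Energy conservation, ΣQ = 0:
45.4·c·(9.1 − 281) + 540·4.18·(9.1 − 6.67) + 53·0.466·(9.1 − 6.67) = 0
-12344 c = -5545
c = -5545/-12344 ≈ 0.4492 J/(g·K)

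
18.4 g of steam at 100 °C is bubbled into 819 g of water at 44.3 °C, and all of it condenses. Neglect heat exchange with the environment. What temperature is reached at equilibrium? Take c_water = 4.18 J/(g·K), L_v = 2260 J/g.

T_f ≈ 57.4 °C

Energy conservation, ΣQ = 0:
condense steam: −18.4·2260 = −41584; condensate cools 100→T: 18.4·4.18·(T − 100) = 76.91(T − 100); water warms: 819·4.18·(T − 44.3) = 3423.4(T − 44.3)
3500.3 T = 41584 + 7691.2 + 151658 = 200933
T ≈ 57.40 °C (< 100 °C, so full condensation is consistent).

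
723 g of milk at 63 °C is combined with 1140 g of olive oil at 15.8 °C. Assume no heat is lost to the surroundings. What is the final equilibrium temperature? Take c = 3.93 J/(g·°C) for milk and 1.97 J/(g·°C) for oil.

Conservation of energy gives ΣQ = 0:
723×3.93×(T − 63) + 1140×1.97×(T − 15.8) = 0
(2841.4 + 2245.8) T = 2841.4×63 + 2245.8×15.8
T ≈ 42.16 °C

T_f ≈ 42.2 °C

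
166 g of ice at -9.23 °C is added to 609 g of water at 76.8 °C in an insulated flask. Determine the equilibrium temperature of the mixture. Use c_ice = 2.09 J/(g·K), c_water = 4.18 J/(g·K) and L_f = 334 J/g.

Taking heat into each body as positive, Σ m c ΔT = 0:
ice -9.23→0 °C: 166·2.09·9.23 = 3202.3; melt ice: 166·334 = 55444; meltwater 0→T: 166·4.18·T = 693.88 T; water: 2545.6(T − 76.8)
3239.5 T = 195504 − 58646 = 136857
T ≈ 42.25 °C — above 0 °C, consistent with complete melting.

T_f ≈ 42.2 °C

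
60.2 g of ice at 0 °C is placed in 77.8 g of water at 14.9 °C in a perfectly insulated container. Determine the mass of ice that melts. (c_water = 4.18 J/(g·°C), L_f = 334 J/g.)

Cooling the water to 0 °C releases 77.8·4.18·14.9 = 4845.5 J.
Fully melting the ice requires m_ice L_f = 60.2·334 = 20107 J.
That's not enough to melt it all — equilibrium is at 0 °C with ice remaining.
m_melt = 4845.5 / L_f = 14.51 g.

m_melted ≈ 14.5 g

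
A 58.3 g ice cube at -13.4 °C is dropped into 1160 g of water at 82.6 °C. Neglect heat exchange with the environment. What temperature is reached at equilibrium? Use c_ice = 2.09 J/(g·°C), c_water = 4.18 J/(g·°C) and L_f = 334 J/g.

Heat gained plus heat lost sum to zero:
warm ice to 0 °C: 58.3×2.09×(0 − (-13.4)) = 1632.7
  latent heat to melt: 58.3×334 = 19472
  warm the meltwater: 243.69 T
  water: 4848.8(T − 82.6)
5092.5 T = 400511 − 21105 = 379406
T ≈ 74.50 °C (positive, so assuming full melt was valid).

T_f ≈ 74.5 °C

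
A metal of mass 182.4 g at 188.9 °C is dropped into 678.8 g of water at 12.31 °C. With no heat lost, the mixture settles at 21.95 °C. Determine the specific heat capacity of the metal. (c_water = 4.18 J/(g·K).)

c ≈ 0.898 J/(g·K)

Taking heat into each body as positive, Σ m c ΔT = 0:
182.4×c×(21.95 − 188.9) + 678.8×4.18×(21.95 − 12.31) = 0
-30452 c = -27352
c = -27352/-30452 ≈ 0.8982 J/(g·K)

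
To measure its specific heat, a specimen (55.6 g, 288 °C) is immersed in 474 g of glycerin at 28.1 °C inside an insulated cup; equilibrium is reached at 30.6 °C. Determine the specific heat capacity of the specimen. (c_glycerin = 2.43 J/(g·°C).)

Heat lost by the specimen = heat gained by the glycerin:
55.6×c×(288 − 30.6) = 474×2.43×(30.6 − 28.1)
14311 c = 2879.6  ⇒  c ≈ 0.2012 J/(g·°C)

c ≈ 0.201 J/(g·°C)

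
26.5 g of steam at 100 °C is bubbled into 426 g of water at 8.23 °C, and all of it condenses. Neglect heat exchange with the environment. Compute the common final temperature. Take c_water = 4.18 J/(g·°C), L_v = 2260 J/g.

T_f ≈ 45.3 °C

Conservation of energy gives ΣQ = 0:
steam→water at 100 °C releases m L_v = 26.5·2260 = 59890; condensate cools 100→T: 26.5·4.18·(T − 100) = 110.77(T − 100); water warms: 426·4.18·(T − 8.23) = 1780.7(T − 8.23)
1891.4 T = 59890 + 11077 + 14655 = 85622
T ≈ 45.27 °C, under the boiling point, so the assumption holds.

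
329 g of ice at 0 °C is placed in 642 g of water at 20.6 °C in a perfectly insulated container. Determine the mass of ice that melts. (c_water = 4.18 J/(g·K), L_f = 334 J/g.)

m_melted ≈ 166 g

Cooling the water to 0 °C releases 642·4.18·20.6 = 55281 J.
Melting all 329 g of ice would need 329·334 = 109886 J.
55281 J < 109886 J, so only part of the ice melts and the system sits at 0 °C.
m_melted·334 = 55281  ⇒  m_melted ≈ 165.5 g.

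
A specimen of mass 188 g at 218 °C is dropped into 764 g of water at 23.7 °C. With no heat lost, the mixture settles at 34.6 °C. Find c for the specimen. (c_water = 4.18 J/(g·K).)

c ≈ 1.01 J/(g·K)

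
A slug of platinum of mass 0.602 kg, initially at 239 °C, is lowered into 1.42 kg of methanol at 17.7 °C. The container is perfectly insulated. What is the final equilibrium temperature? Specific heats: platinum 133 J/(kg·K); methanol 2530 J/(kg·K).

Heat lost by the platinum equals heat gained by the methanol:
0.602*133*(239 − T) = 1.42*2530*(T − 17.7)
80.07(239 − T) = 3592.6(T − 17.7)
3672.7 T = 82725  ⇒  T ≈ 22.52 °C

T_f ≈ 22.5 °C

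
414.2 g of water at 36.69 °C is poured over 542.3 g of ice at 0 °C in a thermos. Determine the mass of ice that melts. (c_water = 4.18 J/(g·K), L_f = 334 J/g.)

Cooling the water to 0 °C releases 414.2×4.18×36.69 = 63523 J.
Melting all 542.3 g of ice would need 542.3×334 = 181128 J.
Since 63523 < 181128 J, not all the ice melts; equilibrium is at 0 °C.
m_melted×334 = 63523  ⇒  m_melted ≈ 190.2 g.

m_melted ≈ 190 g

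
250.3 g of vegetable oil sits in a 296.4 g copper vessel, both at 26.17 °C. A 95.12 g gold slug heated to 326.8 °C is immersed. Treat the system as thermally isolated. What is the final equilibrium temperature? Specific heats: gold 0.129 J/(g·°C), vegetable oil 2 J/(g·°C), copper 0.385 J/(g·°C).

Taking heat into each body as positive, Σ m c ΔT = 0:
95.12×0.129×(T − 326.8) + 250.3×2×(T − 26.17) + 296.4×0.385×(T − 26.17) = 0
(12.27 + 500.6 + 114.11) T = 12.27×326.8 + 500.6×26.17 + 114.11×26.17
T ≈ 32.05 °C

T_f ≈ 32.1 °C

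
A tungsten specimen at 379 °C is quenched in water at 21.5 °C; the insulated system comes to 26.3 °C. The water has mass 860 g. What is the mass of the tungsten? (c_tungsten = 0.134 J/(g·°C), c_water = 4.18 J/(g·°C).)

m ≈ 365 g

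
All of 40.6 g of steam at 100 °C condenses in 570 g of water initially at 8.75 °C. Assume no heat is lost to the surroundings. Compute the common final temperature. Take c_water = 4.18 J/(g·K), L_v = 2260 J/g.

Setting the total heat transfer to zero:
condense steam: −40.6·2260 = −91756
  condensed water 100 °C→T: 169.71(T − 100)
  original water: 2382.6(T − 8.75)
2552.3 T = 91756 + 16971 + 20848 = 129575
T ≈ 50.77 °C (< 100 °C, so full condensation is consistent).

T_f ≈ 50.8 °C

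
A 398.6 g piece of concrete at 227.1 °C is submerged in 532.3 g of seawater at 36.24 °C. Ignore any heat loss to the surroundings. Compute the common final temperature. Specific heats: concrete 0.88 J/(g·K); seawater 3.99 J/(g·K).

Heat lost by the concrete equals heat gained by the seawater:
398.6×0.88×(227.1 − T) = 532.3×3.99×(T − 36.24)
350.77(227.1 − T) = 2123.9(T − 36.24)
2474.6 T = 156629  ⇒  T ≈ 63.29 °C

T_f ≈ 63.3 °C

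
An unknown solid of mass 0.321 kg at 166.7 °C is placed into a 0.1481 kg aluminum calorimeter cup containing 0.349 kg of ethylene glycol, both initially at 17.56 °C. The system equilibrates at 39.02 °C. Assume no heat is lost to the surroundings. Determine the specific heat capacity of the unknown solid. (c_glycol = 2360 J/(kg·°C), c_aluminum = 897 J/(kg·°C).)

Taking heat into each body as positive, Σ m c ΔT = 0:
0.321·c·(39.02 − 166.7) + 0.349·2360·(39.02 − 17.56) + 0.1481·897·(39.02 − 17.56) = 0
-40.99 c = -20526
c = -20526/-40.99 ≈ 500.8 J/(kg·°C)

c ≈ 501 J/(kg·°C)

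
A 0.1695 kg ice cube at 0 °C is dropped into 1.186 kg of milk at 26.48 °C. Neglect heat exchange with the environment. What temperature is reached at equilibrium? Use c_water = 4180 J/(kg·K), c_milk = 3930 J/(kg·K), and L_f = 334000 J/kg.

T_f ≈ 12.4 °C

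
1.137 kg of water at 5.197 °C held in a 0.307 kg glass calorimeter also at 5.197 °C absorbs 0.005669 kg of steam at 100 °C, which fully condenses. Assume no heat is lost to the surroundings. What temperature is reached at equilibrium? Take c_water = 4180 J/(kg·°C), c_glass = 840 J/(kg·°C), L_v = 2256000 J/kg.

T_f ≈ 8.2 °C

Taking heat into each body as positive, Σ m c ΔT = 0:
condense steam: −0.005669·2256000 = −12789; condensate cools 100→T: 0.005669·4180·(T − 100) = 23.7(T − 100); water warms: 1.137·4180·(T − 5.197) = 4752.7(T − 5.197); glass cup: 0.307·840·(T − 5.197) = 257.88(T − 5.197)
5034.2 T = 12789 + 2369.6 + 26040 = 41199
T ≈ 8.18 °C, under the boiling point, so the assumption holds.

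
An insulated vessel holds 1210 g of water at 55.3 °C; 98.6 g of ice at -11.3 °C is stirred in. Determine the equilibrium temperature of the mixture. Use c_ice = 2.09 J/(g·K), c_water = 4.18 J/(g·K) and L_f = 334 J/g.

T_f ≈ 44.7 °C

Energy balance with sensible and latent terms:
warm ice to 0 °C: 98.6×2.09×(0 − (-11.3)) = 2328.6; fusion: m_ice L_f = 98.6×334 = 32932; meltwater 0→T: 98.6×4.18×T = 412.15 T; water: 5057.8(T − 55.3)
5469.9 T = 279696 − 35261 = 244435
T ≈ 44.69 °C (positive, so assuming full melt was valid).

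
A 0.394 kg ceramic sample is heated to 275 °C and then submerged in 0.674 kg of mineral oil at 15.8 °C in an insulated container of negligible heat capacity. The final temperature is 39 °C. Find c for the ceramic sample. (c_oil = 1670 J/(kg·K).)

Net heat exchanged in the isolated system is zero:
0.394·c·(39 − 275) + 0.674·1670·(39 − 15.8) = 0
-92.98 c = -26113
c = -26113/-92.98 ≈ 280.8 J/(kg·K)

c ≈ 281 J/(kg·K)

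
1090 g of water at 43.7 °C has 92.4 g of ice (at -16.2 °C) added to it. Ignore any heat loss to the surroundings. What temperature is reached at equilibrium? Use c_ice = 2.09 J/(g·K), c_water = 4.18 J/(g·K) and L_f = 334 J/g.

Net heat exchanged in the isolated system is zero:
ice -16.2→0 °C: 92.4×2.09×16.2 = 3128.5; melt ice: 92.4×334 = 30862; meltwater 0→T: 92.4×4.18×T = 386.23 T; water: 4556.2(T − 43.7)
4942.4 T = 199106 − 33990 = 165116
T ≈ 33.41 °C. Since T > 0 °C, the all-ice-melts assumption holds.

T_f ≈ 33.4 °C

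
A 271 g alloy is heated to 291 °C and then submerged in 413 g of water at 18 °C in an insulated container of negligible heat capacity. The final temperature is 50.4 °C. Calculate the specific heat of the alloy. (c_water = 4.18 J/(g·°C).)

c ≈ 0.858 J/(g·°C)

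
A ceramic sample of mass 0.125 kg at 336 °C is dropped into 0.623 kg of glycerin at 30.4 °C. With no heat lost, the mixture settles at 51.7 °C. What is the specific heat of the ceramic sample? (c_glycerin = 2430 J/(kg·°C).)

c ≈ 907 J/(kg·°C)

Heat lost by the ceramic sample = heat gained by the glycerin:
0.125·c·(336 − 51.7) = 0.623·2430·(51.7 − 30.4)
35.54 c = 32246  ⇒  c ≈ 907.4 J/(kg·°C)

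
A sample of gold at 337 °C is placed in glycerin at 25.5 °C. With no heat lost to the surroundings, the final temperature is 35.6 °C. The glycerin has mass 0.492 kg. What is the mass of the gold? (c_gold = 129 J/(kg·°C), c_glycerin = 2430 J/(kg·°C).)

m ≈ 0.311 kg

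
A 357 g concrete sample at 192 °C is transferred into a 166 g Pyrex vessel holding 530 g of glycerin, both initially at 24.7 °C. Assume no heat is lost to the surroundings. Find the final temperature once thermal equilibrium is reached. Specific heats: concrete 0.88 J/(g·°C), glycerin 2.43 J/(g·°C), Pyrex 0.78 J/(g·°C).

T_f ≈ 55.1 °C

Setting the total heat transfer to zero:
357×0.88×(T − 192) + 530×2.43×(T − 24.7) + 166×0.78×(T − 24.7) = 0
314.16(T − 192) + 1287.9(T − 24.7) + 129.48(T − 24.7) = 0
1731.5 T = 95328
T = 95328 / 1731.5 = 55.1 °C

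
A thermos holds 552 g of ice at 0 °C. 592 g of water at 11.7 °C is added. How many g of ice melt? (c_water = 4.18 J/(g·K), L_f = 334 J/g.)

m_melted ≈ 86.7 g

Cooling the water to 0 °C releases 592·4.18·11.7 = 28952 J.
Fully melting the ice requires m_ice L_f = 552·334 = 184368 J.
That's not enough to melt it all — equilibrium is at 0 °C with ice remaining.
Mass melted = 28952/334 ≈ 86.68 g.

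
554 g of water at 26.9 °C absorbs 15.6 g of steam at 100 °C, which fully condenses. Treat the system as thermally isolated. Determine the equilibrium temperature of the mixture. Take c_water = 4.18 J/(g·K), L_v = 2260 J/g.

Conservation of energy gives ΣQ = 0:
latent heat released on condensation: 15.6×2260 = 35256
  condensed water 100 °C→T: 65.21(T − 100)
  water warms: 554×4.18×(T − 26.9) = 2315.7(T − 26.9)
2380.9 T = 35256 + 6520.8 + 62293 = 104070
T ≈ 43.71 °C (< 100 °C, so full condensation is consistent).

T_f ≈ 43.7 °C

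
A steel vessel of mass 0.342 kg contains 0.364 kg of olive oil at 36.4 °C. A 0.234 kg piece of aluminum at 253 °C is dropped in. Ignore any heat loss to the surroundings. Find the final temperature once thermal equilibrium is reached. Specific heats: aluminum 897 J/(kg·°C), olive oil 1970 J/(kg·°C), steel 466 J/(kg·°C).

Taking heat into each body as positive, Σ m c ΔT = 0:
0.234*897*(T − 253) + 0.364*1970*(T − 36.4) + 0.342*466*(T − 36.4) = 0
(209.9 + 717.08 + 159.37) T = 209.9*253 + 717.08*36.4 + 159.37*36.4
T ≈ 78.25 °C

T_f ≈ 78.3 °C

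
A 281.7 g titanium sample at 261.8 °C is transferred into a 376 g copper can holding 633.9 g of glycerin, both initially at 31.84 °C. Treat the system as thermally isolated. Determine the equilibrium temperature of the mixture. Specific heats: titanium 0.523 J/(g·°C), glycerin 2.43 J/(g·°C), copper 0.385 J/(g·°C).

T_f ≈ 50.3 °C

With ΣQ=0 the equilibrium temperature is the m·c-weighted mean:
T_f = (147.33·261.8 + 1540.4·31.84 + 144.76·31.84) / (147.33 + 1540.4 + 144.76)
    = 92226 / 1832.5 ≈ 50.33 °C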